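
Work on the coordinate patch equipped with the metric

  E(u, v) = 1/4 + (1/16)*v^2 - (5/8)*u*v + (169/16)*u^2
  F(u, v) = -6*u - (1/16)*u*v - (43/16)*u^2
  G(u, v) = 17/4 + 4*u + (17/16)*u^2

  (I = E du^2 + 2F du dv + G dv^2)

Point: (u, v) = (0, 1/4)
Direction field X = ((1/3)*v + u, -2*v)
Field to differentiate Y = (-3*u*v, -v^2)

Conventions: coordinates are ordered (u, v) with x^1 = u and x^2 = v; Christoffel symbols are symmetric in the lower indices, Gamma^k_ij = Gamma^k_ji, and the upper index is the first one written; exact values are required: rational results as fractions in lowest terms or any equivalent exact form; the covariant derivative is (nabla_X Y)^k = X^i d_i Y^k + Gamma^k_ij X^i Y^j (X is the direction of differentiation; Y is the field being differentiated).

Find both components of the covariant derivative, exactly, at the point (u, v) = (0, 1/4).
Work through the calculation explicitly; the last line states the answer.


E = 65/256, F = 0, G = 17/4 at the point
E_u = -5/32, E_v = 1/32, F_u = -385/64, F_v = 0, G_u = 4, G_v = 0
EG - F^2 = 1105/1024;  g^inv = (1024/1105) * [[17/4, 0], [0, 65/256]]
first-kind symbols [ij,l] = (1/2)(d_i g_jl + d_j g_il - d_l g_ij): [uu,u] = E_u/2 = -5/64, [uu,v] = F_u - E_v/2 = -193/32, [uv,u] = E_v/2 = 1/64, [uv,v] = G_u/2 = 2, [vv,u] = F_v - G_u/2 = -2, [vv,v] = G_v/2 = 0
Gamma^u_ij = (G*[ij,u] - F*[ij,v])/(EG - F^2), Gamma^v_ij = (E*[ij,v] - F*[ij,u])/(EG - F^2)
Gamma_uuu = -4/13, Gamma_uuv = 4/65, Gamma_uvv = -512/65, Gamma_vuu = -193/136, Gamma_vuv = 8/17, Gamma_vvv = 0
X = (1/12, -1/2), Y = (0, -1/16) at the point

Answer: (nabla_X Y)^u = -241/780, (nabla_X Y)^v = 101/408


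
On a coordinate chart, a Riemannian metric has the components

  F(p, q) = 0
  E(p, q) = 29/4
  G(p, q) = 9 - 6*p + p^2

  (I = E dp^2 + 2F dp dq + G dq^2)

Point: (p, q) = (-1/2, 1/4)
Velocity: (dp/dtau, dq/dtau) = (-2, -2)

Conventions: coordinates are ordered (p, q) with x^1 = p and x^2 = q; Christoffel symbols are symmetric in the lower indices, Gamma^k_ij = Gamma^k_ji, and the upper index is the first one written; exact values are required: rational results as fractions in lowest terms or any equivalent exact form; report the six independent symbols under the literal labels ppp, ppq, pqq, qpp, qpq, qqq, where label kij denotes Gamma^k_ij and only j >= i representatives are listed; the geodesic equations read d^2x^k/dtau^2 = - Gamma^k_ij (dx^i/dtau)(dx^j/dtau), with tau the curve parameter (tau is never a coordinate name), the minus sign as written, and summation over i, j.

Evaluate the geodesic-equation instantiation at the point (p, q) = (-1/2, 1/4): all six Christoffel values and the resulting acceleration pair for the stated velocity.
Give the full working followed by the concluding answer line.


E = 29/4, F = 0, G = 49/4 at the point
E_p = 0, E_q = 0, F_p = 0, F_q = 0, G_p = -7, G_q = 0
EG - F^2 = 1421/16;  g^inv = (16/1421) * [[49/4, 0], [0, 29/4]]
first-kind symbols [ij,l] = (1/2)(d_i g_jl + d_j g_il - d_l g_ij): [pp,p] = E_p/2 = 0, [pp,q] = F_p - E_q/2 = 0, [pq,p] = E_q/2 = 0, [pq,q] = G_p/2 = -7/2, [qq,p] = F_q - G_p/2 = 7/2, [qq,q] = G_q/2 = 0
Gamma^p_ij = (G*[ij,p] - F*[ij,q])/(EG - F^2), Gamma^q_ij = (E*[ij,q] - F*[ij,p])/(EG - F^2)
Gamma_ppp = 0, Gamma_ppq = 0, Gamma_pqq = 14/29, Gamma_qpp = 0, Gamma_qpq = -2/7, Gamma_qqq = 0
d^2p/dtau^2 = -(Gamma_ppp*(-2)^2 + 2*Gamma_ppq*(-2)*(-2) + Gamma_pqq*(-2)^2) = -56/29
d^2q/dtau^2 = -(Gamma_qpp*(-2)^2 + 2*Gamma_qpq*(-2)*(-2) + Gamma_qqq*(-2)^2) = 16/7

Answer: Gamma_ppp = 0, Gamma_ppq = 0, Gamma_pqq = 14/29, Gamma_qpp = 0, Gamma_qpq = -2/7, Gamma_qqq = 0; accelerations (d^2p/dtau^2, d^2q/dtau^2) = (-56/29, 16/7)


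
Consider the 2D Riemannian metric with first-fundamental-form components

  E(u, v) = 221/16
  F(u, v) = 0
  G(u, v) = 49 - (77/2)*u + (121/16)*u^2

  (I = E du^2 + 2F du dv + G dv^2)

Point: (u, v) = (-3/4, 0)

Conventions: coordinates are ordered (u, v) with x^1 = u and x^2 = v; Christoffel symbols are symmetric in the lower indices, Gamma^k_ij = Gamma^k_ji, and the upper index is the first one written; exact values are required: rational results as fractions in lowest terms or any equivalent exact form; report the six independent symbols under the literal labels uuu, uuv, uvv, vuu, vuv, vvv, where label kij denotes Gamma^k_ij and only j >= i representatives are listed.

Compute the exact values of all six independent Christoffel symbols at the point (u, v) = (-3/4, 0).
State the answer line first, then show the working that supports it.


Answer: Gamma_uuu = 0, Gamma_uuv = 0, Gamma_uvv = 1595/884, Gamma_vuu = 0, Gamma_vuv = -44/145, Gamma_vvv = 0

E = 221/16, F = 0, G = 21025/256 at the point
E_u = 0, E_v = 0, F_u = 0, F_v = 0, G_u = -1595/32, G_v = 0
EG - F^2 = 4646525/4096;  g^inv = (4096/4646525) * [[21025/256, 0], [0, 221/16]]
first-kind symbols [ij,l] = (1/2)(d_i g_jl + d_j g_il - d_l g_ij): [uu,u] = E_u/2 = 0, [uu,v] = F_u - E_v/2 = 0, [uv,u] = E_v/2 = 0, [uv,v] = G_u/2 = -1595/64, [vv,u] = F_v - G_u/2 = 1595/64, [vv,v] = G_v/2 = 0
Gamma^u_ij = (G*[ij,u] - F*[ij,v])/(EG - F^2), Gamma^v_ij = (E*[ij,v] - F*[ij,u])/(EG - F^2)


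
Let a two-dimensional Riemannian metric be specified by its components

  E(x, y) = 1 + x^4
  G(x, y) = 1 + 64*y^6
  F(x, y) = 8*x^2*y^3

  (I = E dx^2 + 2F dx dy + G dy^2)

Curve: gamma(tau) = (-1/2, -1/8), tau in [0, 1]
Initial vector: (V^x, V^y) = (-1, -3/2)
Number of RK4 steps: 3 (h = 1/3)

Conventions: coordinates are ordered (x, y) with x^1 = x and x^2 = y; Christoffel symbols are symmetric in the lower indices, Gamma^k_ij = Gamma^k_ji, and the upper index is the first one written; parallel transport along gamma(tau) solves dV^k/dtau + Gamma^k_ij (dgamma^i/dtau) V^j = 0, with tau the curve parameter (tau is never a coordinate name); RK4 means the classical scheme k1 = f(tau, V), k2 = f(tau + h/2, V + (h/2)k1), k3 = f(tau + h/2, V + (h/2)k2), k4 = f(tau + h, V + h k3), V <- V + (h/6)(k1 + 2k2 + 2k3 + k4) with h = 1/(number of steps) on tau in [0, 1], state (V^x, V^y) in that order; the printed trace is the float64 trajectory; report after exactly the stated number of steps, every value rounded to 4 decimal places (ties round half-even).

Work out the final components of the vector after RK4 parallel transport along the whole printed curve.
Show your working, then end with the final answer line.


gamma'(tau) = (0, 0); f(tau, V)^k = -Gamma^k_ij(gamma(tau)) gamma'^i(tau) V^j; h = 1/3; intermediate values shown to 6 dp
curve data and Christoffel symbols at the stage parameters:
  tau = 0.000000: gamma = (-0.500000, -0.125000), gamma' = (0.000000, 0.000000); Gamma_xxx = -0.235240, Gamma_xxy = 0.000000, Gamma_xyy = 0.088215, Gamma_yxx = 0.014703, Gamma_yxy = 0.000000, Gamma_yyy = -0.005513
  tau = 0.166667: gamma = (-0.500000, -0.125000), gamma' = (0.000000, 0.000000); Gamma_xxx = -0.235240, Gamma_xxy = 0.000000, Gamma_xyy = 0.088215, Gamma_yxx = 0.014703, Gamma_yxy = 0.000000, Gamma_yyy = -0.005513
  tau = 0.333333: gamma = (-0.500000, -0.125000), gamma' = (0.000000, 0.000000); Gamma_xxx = -0.235240, Gamma_xxy = 0.000000, Gamma_xyy = 0.088215, Gamma_yxx = 0.014703, Gamma_yxy = 0.000000, Gamma_yyy = -0.005513
  tau = 0.500000: gamma = (-0.500000, -0.125000), gamma' = (0.000000, 0.000000); Gamma_xxx = -0.235240, Gamma_xxy = 0.000000, Gamma_xyy = 0.088215, Gamma_yxx = 0.014703, Gamma_yxy = 0.000000, Gamma_yyy = -0.005513
  tau = 0.666667: gamma = (-0.500000, -0.125000), gamma' = (0.000000, 0.000000); Gamma_xxx = -0.235240, Gamma_xxy = 0.000000, Gamma_xyy = 0.088215, Gamma_yxx = 0.014703, Gamma_yxy = 0.000000, Gamma_yyy = -0.005513
  tau = 0.833333: gamma = (-0.500000, -0.125000), gamma' = (0.000000, 0.000000); Gamma_xxx = -0.235240, Gamma_xxy = 0.000000, Gamma_xyy = 0.088215, Gamma_yxx = 0.014703, Gamma_yxy = 0.000000, Gamma_yyy = -0.005513
  tau = 1.000000: gamma = (-0.500000, -0.125000), gamma' = (0.000000, 0.000000); Gamma_xxx = -0.235240, Gamma_xxy = 0.000000, Gamma_xyy = 0.088215, Gamma_yxx = 0.014703, Gamma_yxy = 0.000000, Gamma_yyy = -0.005513
step 0: V^x = -1.0000, V^y = -1.5000
step 1: k1 = (0.000000, 0.000000), k2 = (0.000000, 0.000000), k3 = (0.000000, 0.000000), k4 = (0.000000, 0.000000); V <- V + (h/6)(k1 + 2k2 + 2k3 + k4): V^x = -1.0000, V^y = -1.5000
step 2: k1 = (0.000000, 0.000000), k2 = (0.000000, 0.000000), k3 = (0.000000, 0.000000), k4 = (0.000000, 0.000000); V <- V + (h/6)(k1 + 2k2 + 2k3 + k4): V^x = -1.0000, V^y = -1.5000
step 3: k1 = (0.000000, 0.000000), k2 = (0.000000, 0.000000), k3 = (0.000000, 0.000000), k4 = (0.000000, 0.000000); V <- V + (h/6)(k1 + 2k2 + 2k3 + k4): V^x = -1.0000, V^y = -1.5000

Answer: V^x = -1.0000, V^y = -1.5000


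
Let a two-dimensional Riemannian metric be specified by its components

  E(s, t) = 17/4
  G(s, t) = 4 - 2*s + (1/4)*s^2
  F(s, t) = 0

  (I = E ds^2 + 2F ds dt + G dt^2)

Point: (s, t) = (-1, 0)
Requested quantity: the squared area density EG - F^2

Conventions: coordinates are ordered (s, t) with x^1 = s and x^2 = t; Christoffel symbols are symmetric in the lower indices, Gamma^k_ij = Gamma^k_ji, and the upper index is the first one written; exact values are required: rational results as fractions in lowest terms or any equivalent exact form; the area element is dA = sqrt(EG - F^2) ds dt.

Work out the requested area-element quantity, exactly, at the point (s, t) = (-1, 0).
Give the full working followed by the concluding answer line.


E = 17/4, F = 0, G = 25/4; EG - F^2 = 425/16

Answer: EG - F^2 = 425/16


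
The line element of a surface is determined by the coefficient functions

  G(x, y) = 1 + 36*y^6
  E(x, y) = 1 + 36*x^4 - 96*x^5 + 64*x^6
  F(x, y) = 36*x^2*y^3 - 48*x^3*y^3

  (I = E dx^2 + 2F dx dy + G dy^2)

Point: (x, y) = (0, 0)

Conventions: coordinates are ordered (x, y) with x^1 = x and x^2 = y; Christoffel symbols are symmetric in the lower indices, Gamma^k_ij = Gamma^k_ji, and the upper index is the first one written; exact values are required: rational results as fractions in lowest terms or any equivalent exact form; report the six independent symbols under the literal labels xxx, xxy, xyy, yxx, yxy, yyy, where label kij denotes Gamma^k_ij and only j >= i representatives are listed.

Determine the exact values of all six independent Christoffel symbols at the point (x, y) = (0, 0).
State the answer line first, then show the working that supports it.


Answer: Gamma_xxx = 0, Gamma_xxy = 0, Gamma_xyy = 0, Gamma_yxx = 0, Gamma_yxy = 0, Gamma_yyy = 0

E = 1, F = 0, G = 1 at the point
E_x = 0, E_y = 0, F_x = 0, F_y = 0, G_x = 0, G_y = 0
EG - F^2 = 1;  g^inv = (1) * [[1, 0], [0, 1]]
first-kind symbols [ij,l] = (1/2)(d_i g_jl + d_j g_il - d_l g_ij): [xx,x] = E_x/2 = 0, [xx,y] = F_x - E_y/2 = 0, [xy,x] = E_y/2 = 0, [xy,y] = G_x/2 = 0, [yy,x] = F_y - G_x/2 = 0, [yy,y] = G_y/2 = 0
Gamma^x_ij = (G*[ij,x] - F*[ij,y])/(EG - F^2), Gamma^y_ij = (E*[ij,y] - F*[ij,x])/(EG - F^2)


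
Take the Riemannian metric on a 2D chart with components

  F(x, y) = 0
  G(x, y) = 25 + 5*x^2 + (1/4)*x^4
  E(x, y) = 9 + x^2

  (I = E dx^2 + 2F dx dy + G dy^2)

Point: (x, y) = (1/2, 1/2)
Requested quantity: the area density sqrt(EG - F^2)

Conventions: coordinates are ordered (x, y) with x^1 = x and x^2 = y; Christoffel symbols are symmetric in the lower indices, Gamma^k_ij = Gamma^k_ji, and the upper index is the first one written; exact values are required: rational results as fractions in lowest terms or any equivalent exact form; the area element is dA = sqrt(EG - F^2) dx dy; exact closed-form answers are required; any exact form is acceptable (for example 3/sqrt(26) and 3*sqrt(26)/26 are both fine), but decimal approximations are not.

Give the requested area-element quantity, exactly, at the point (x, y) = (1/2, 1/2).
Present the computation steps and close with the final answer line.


E = 37/4, F = 0, G = 1681/64; EG - F^2 = 62197/256

Answer: sqrt(EG - F^2) = 41*sqrt(37)/16


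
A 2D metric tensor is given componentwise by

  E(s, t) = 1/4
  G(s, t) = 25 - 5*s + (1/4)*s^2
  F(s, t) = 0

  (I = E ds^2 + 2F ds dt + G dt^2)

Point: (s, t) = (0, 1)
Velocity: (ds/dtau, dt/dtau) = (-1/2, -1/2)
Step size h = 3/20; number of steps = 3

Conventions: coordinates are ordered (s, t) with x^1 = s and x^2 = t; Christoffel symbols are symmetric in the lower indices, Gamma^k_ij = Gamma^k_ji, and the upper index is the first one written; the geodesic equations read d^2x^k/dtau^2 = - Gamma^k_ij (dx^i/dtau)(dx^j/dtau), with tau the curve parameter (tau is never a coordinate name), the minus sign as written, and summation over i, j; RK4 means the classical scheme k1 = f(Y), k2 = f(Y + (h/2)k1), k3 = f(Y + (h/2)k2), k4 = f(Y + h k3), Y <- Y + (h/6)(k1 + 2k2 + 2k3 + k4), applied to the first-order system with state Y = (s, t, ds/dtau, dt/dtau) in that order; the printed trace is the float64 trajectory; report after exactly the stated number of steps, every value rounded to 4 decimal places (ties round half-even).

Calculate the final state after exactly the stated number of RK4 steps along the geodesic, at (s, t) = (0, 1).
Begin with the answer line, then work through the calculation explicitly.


Answer: s = -0.4696, t = 0.7834, ds/dtau = -1.5629, dt/dtau = -0.4561

f(Y) = (ds/dtau, dt/dtau, -Gamma^s_ij Y'^i Y'^j, -Gamma^t_ij Y'^i Y'^j) with the Gammas evaluated at the stage position; h = 0.150000; intermediate values shown to 6 dp
step 0: s = 0.0000, t = 1.0000, ds/dtau = -0.5000, dt/dtau = -0.5000
step 1:
  k1: at (s, t) = (0.000000, 1.000000), (ds/dtau, dt/dtau) = (-0.500000, -0.500000); Gamma_sss = 0.000000, Gamma_sst = 0.000000, Gamma_stt = 10.000000, Gamma_tss = 0.000000, Gamma_tst = -0.100000, Gamma_ttt = 0.000000; k1 = (-0.500000, -0.500000, -2.500000, 0.050000)
  k2: at (s, t) = (-0.037500, 0.962500), (ds/dtau, dt/dtau) = (-0.687500, -0.496250); Gamma_sss = 0.000000, Gamma_sst = 0.000000, Gamma_stt = 10.037500, Gamma_tss = 0.000000, Gamma_tst = -0.099626, Gamma_ttt = 0.000000; k2 = (-0.687500, -0.496250, -2.471876, 0.067979)
  k3: at (s, t) = (-0.051562, 0.962781), (ds/dtau, dt/dtau) = (-0.685391, -0.494902); Gamma_sss = 0.000000, Gamma_sst = 0.000000, Gamma_stt = 10.051562, Gamma_tss = 0.000000, Gamma_tst = -0.099487, Gamma_ttt = 0.000000; k3 = (-0.685391, -0.494902, -2.461904, 0.067492)
  k4: at (s, t) = (-0.102809, 0.925765), (ds/dtau, dt/dtau) = (-0.869286, -0.489876); Gamma_sss = 0.000000, Gamma_sst = 0.000000, Gamma_stt = 10.102809, Gamma_tss = 0.000000, Gamma_tst = -0.098982, Gamma_ttt = 0.000000; k4 = (-0.869286, -0.489876, -2.424459, 0.084302)
  Y <- Y + (h/6)(k1 + 2k2 + 2k3 + k4): s = -0.1029, t = 0.9257, ds/dtau = -0.8698, dt/dtau = -0.4899
step 2:
  k1: at (s, t) = (-0.102877, 0.925696), (ds/dtau, dt/dtau) = (-0.869800, -0.489869); Gamma_sss = 0.000000, Gamma_sst = 0.000000, Gamma_stt = 10.102877, Gamma_tss = 0.000000, Gamma_tst = -0.098982, Gamma_ttt = 0.000000; k1 = (-0.869800, -0.489869, -2.424403, 0.084350)
  k2: at (s, t) = (-0.168112, 0.888955), (ds/dtau, dt/dtau) = (-1.051631, -0.483543); Gamma_sss = 0.000000, Gamma_sst = 0.000000, Gamma_stt = 10.168112, Gamma_tss = 0.000000, Gamma_tst = -0.098347, Gamma_ttt = 0.000000; k2 = (-1.051631, -0.483543, -2.377442, 0.100020)
  k3: at (s, t) = (-0.181749, 0.889430), (ds/dtau, dt/dtau) = (-1.048109, -0.482367); Gamma_sss = 0.000000, Gamma_sst = 0.000000, Gamma_stt = 10.181749, Gamma_tss = 0.000000, Gamma_tst = -0.098215, Gamma_ttt = 0.000000; k3 = (-1.048109, -0.482367, -2.369072, 0.099310)
  k4: at (s, t) = (-0.260093, 0.853340), (ds/dtau, dt/dtau) = (-1.225161, -0.474972); Gamma_sss = 0.000000, Gamma_sst = 0.000000, Gamma_stt = 10.260093, Gamma_tss = 0.000000, Gamma_tst = -0.097465, Gamma_ttt = 0.000000; k4 = (-1.225161, -0.474972, -2.314665, 0.113433)
  Y <- Y + (h/6)(k1 + 2k2 + 2k3 + k4): s = -0.2602, t = 0.8533, ds/dtau = -1.2256, dt/dtau = -0.4750
step 3:
  k1: at (s, t) = (-0.260238, 0.853279), (ds/dtau, dt/dtau) = (-1.225603, -0.474958); Gamma_sss = 0.000000, Gamma_sst = 0.000000, Gamma_stt = 10.260238, Gamma_tss = 0.000000, Gamma_tst = -0.097464, Gamma_ttt = 0.000000; k1 = (-1.225603, -0.474958, -2.314555, 0.113469)
  k2: at (s, t) = (-0.352158, 0.817657), (ds/dtau, dt/dtau) = (-1.399194, -0.466448); Gamma_sss = 0.000000, Gamma_sst = 0.000000, Gamma_stt = 10.352158, Gamma_tss = 0.000000, Gamma_tst = -0.096598, Gamma_ttt = 0.000000; k2 = (-1.399194, -0.466448, -2.252354, 0.126090)
  k3: at (s, t) = (-0.365177, 0.818295), (ds/dtau, dt/dtau) = (-1.394529, -0.465501); Gamma_sss = 0.000000, Gamma_sst = 0.000000, Gamma_stt = 10.365177, Gamma_tss = 0.000000, Gamma_tst = -0.096477, Gamma_ttt = 0.000000; k3 = (-1.394529, -0.465501, -2.246043, 0.125257)
  k4: at (s, t) = (-0.469417, 0.783454), (ds/dtau, dt/dtau) = (-1.562509, -0.456169); Gamma_sss = 0.000000, Gamma_sst = 0.000000, Gamma_stt = 10.469417, Gamma_tss = 0.000000, Gamma_tst = -0.095516, Gamma_ttt = 0.000000; k4 = (-1.562509, -0.456169, -2.178585, 0.136162)
  Y <- Y + (h/6)(k1 + 2k2 + 2k3 + k4): s = -0.4696, t = 0.7834, ds/dtau = -1.5629, dt/dtau = -0.4561


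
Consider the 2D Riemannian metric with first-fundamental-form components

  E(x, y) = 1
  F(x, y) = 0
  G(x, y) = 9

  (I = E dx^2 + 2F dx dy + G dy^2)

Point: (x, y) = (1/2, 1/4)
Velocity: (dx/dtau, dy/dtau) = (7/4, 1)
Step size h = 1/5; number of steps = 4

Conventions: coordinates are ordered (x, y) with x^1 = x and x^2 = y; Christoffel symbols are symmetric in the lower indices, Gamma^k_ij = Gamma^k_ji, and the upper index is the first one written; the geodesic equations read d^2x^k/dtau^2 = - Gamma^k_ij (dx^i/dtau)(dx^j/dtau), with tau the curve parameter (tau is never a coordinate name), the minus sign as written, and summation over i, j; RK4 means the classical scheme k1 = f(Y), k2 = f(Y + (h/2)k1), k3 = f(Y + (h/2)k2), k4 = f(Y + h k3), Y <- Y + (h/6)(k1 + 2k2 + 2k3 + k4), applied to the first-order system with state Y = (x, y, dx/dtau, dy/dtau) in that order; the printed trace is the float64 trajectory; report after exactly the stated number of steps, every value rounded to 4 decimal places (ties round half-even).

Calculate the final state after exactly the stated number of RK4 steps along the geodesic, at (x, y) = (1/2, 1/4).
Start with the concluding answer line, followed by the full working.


Answer: x = 1.9000, y = 1.0500, dx/dtau = 1.7500, dy/dtau = 1.0000

f(Y) = (dx/dtau, dy/dtau, -Gamma^x_ij Y'^i Y'^j, -Gamma^y_ij Y'^i Y'^j) with the Gammas evaluated at the stage position; h = 0.200000; intermediate values shown to 6 dp
step 0: x = 0.5000, y = 0.2500, dx/dtau = 1.7500, dy/dtau = 1.0000
step 1:
  k1: at (x, y) = (0.500000, 0.250000), (dx/dtau, dy/dtau) = (1.750000, 1.000000); Gamma_xxx = 0.000000, Gamma_xxy = 0.000000, Gamma_xyy = 0.000000, Gamma_yxx = 0.000000, Gamma_yxy = 0.000000, Gamma_yyy = 0.000000; k1 = (1.750000, 1.000000, 0.000000, 0.000000)
  k2: at (x, y) = (0.675000, 0.350000), (dx/dtau, dy/dtau) = (1.750000, 1.000000); Gamma_xxx = 0.000000, Gamma_xxy = 0.000000, Gamma_xyy = 0.000000, Gamma_yxx = 0.000000, Gamma_yxy = 0.000000, Gamma_yyy = 0.000000; k2 = (1.750000, 1.000000, 0.000000, 0.000000)
  k3: at (x, y) = (0.675000, 0.350000), (dx/dtau, dy/dtau) = (1.750000, 1.000000); Gamma_xxx = 0.000000, Gamma_xxy = 0.000000, Gamma_xyy = 0.000000, Gamma_yxx = 0.000000, Gamma_yxy = 0.000000, Gamma_yyy = 0.000000; k3 = (1.750000, 1.000000, 0.000000, 0.000000)
  k4: at (x, y) = (0.850000, 0.450000), (dx/dtau, dy/dtau) = (1.750000, 1.000000); Gamma_xxx = 0.000000, Gamma_xxy = 0.000000, Gamma_xyy = 0.000000, Gamma_yxx = 0.000000, Gamma_yxy = 0.000000, Gamma_yyy = 0.000000; k4 = (1.750000, 1.000000, 0.000000, 0.000000)
  Y <- Y + (h/6)(k1 + 2k2 + 2k3 + k4): x = 0.8500, y = 0.4500, dx/dtau = 1.7500, dy/dtau = 1.0000
step 2:
  k1: at (x, y) = (0.850000, 0.450000), (dx/dtau, dy/dtau) = (1.750000, 1.000000); Gamma_xxx = 0.000000, Gamma_xxy = 0.000000, Gamma_xyy = 0.000000, Gamma_yxx = 0.000000, Gamma_yxy = 0.000000, Gamma_yyy = 0.000000; k1 = (1.750000, 1.000000, 0.000000, 0.000000)
  k2: at (x, y) = (1.025000, 0.550000), (dx/dtau, dy/dtau) = (1.750000, 1.000000); Gamma_xxx = 0.000000, Gamma_xxy = 0.000000, Gamma_xyy = 0.000000, Gamma_yxx = 0.000000, Gamma_yxy = 0.000000, Gamma_yyy = 0.000000; k2 = (1.750000, 1.000000, 0.000000, 0.000000)
  k3: at (x, y) = (1.025000, 0.550000), (dx/dtau, dy/dtau) = (1.750000, 1.000000); Gamma_xxx = 0.000000, Gamma_xxy = 0.000000, Gamma_xyy = 0.000000, Gamma_yxx = 0.000000, Gamma_yxy = 0.000000, Gamma_yyy = 0.000000; k3 = (1.750000, 1.000000, 0.000000, 0.000000)
  k4: at (x, y) = (1.200000, 0.650000), (dx/dtau, dy/dtau) = (1.750000, 1.000000); Gamma_xxx = 0.000000, Gamma_xxy = 0.000000, Gamma_xyy = 0.000000, Gamma_yxx = 0.000000, Gamma_yxy = 0.000000, Gamma_yyy = 0.000000; k4 = (1.750000, 1.000000, 0.000000, 0.000000)
  Y <- Y + (h/6)(k1 + 2k2 + 2k3 + k4): x = 1.2000, y = 0.6500, dx/dtau = 1.7500, dy/dtau = 1.0000
step 3:
  k1: at (x, y) = (1.200000, 0.650000), (dx/dtau, dy/dtau) = (1.750000, 1.000000); Gamma_xxx = 0.000000, Gamma_xxy = 0.000000, Gamma_xyy = 0.000000, Gamma_yxx = 0.000000, Gamma_yxy = 0.000000, Gamma_yyy = 0.000000; k1 = (1.750000, 1.000000, 0.000000, 0.000000)
  k2: at (x, y) = (1.375000, 0.750000), (dx/dtau, dy/dtau) = (1.750000, 1.000000); Gamma_xxx = 0.000000, Gamma_xxy = 0.000000, Gamma_xyy = 0.000000, Gamma_yxx = 0.000000, Gamma_yxy = 0.000000, Gamma_yyy = 0.000000; k2 = (1.750000, 1.000000, 0.000000, 0.000000)
  k3: at (x, y) = (1.375000, 0.750000), (dx/dtau, dy/dtau) = (1.750000, 1.000000); Gamma_xxx = 0.000000, Gamma_xxy = 0.000000, Gamma_xyy = 0.000000, Gamma_yxx = 0.000000, Gamma_yxy = 0.000000, Gamma_yyy = 0.000000; k3 = (1.750000, 1.000000, 0.000000, 0.000000)
  k4: at (x, y) = (1.550000, 0.850000), (dx/dtau, dy/dtau) = (1.750000, 1.000000); Gamma_xxx = 0.000000, Gamma_xxy = 0.000000, Gamma_xyy = 0.000000, Gamma_yxx = 0.000000, Gamma_yxy = 0.000000, Gamma_yyy = 0.000000; k4 = (1.750000, 1.000000, 0.000000, 0.000000)
  Y <- Y + (h/6)(k1 + 2k2 + 2k3 + k4): x = 1.5500, y = 0.8500, dx/dtau = 1.7500, dy/dtau = 1.0000
step 4:
  k1: at (x, y) = (1.550000, 0.850000), (dx/dtau, dy/dtau) = (1.750000, 1.000000); Gamma_xxx = 0.000000, Gamma_xxy = 0.000000, Gamma_xyy = 0.000000, Gamma_yxx = 0.000000, Gamma_yxy = 0.000000, Gamma_yyy = 0.000000; k1 = (1.750000, 1.000000, 0.000000, 0.000000)
  k2: at (x, y) = (1.725000, 0.950000), (dx/dtau, dy/dtau) = (1.750000, 1.000000); Gamma_xxx = 0.000000, Gamma_xxy = 0.000000, Gamma_xyy = 0.000000, Gamma_yxx = 0.000000, Gamma_yxy = 0.000000, Gamma_yyy = 0.000000; k2 = (1.750000, 1.000000, 0.000000, 0.000000)
  k3: at (x, y) = (1.725000, 0.950000), (dx/dtau, dy/dtau) = (1.750000, 1.000000); Gamma_xxx = 0.000000, Gamma_xxy = 0.000000, Gamma_xyy = 0.000000, Gamma_yxx = 0.000000, Gamma_yxy = 0.000000, Gamma_yyy = 0.000000; k3 = (1.750000, 1.000000, 0.000000, 0.000000)
  k4: at (x, y) = (1.900000, 1.050000), (dx/dtau, dy/dtau) = (1.750000, 1.000000); Gamma_xxx = 0.000000, Gamma_xxy = 0.000000, Gamma_xyy = 0.000000, Gamma_yxx = 0.000000, Gamma_yxy = 0.000000, Gamma_yyy = 0.000000; k4 = (1.750000, 1.000000, 0.000000, 0.000000)
  Y <- Y + (h/6)(k1 + 2k2 + 2k3 + k4): x = 1.9000, y = 1.0500, dx/dtau = 1.7500, dy/dtau = 1.0000


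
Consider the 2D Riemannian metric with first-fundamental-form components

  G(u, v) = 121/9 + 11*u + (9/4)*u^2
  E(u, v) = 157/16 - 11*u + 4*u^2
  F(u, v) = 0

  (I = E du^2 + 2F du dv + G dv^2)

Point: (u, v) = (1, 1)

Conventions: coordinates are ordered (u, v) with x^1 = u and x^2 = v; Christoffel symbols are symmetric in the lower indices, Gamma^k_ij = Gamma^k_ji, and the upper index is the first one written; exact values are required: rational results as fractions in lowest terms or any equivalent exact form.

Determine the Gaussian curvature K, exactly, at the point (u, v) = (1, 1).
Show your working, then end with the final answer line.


E = 45/16, F = 0, G = 961/36, EG - F^2 = 4805/64 at the point
E_u = -3, E_v = 0, F_u = 0, F_v = 0, G_u = 31/2, G_v = 0
E_vv = 0, F_uv = 0, G_uu = 9/2
K follows from Brioschi's formula, (det M1 - det M2)/(EG - F^2)^2.
M1 = [[-E_vv/2 + F_uv - G_uu/2, E_u/2, F_u - E_v/2], [F_v - G_u/2, E, F], [G_v/2, F, G]] = [[-9/4, -3/2, 0], [-31/4, 45/16, 0], [0, 0, 961/36]]; det M1 = -368063/768
M2 = [[0, E_v/2, G_u/2], [E_v/2, E, F], [G_u/2, F, G]] = [[0, 0, 31/4], [0, 45/16, 0], [31/4, 0, 961/36]]; det M2 = -43245/256
det M1 - det M2 = -29791/96; K = -29791/96 / (4805/64)^2 = -128/2325

Answer: K = -128/2325


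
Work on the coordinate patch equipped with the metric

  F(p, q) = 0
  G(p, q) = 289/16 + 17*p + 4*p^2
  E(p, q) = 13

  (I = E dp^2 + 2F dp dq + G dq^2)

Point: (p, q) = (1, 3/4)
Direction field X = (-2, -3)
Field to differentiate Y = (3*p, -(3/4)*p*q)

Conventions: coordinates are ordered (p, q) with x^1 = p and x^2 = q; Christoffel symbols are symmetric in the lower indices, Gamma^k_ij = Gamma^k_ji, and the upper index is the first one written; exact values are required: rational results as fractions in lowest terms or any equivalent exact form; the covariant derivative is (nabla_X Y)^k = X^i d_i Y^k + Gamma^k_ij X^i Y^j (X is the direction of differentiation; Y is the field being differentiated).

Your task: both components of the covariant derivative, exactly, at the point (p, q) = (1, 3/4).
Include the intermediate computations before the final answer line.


E = 13, F = 0, G = 625/16 at the point
E_p = 0, E_q = 0, F_p = 0, F_q = 0, G_p = 25, G_q = 0
EG - F^2 = 8125/16;  g^inv = (16/8125) * [[625/16, 0], [0, 13]]
first-kind symbols [ij,l] = (1/2)(d_i g_jl + d_j g_il - d_l g_ij): [pp,p] = E_p/2 = 0, [pp,q] = F_p - E_q/2 = 0, [pq,p] = E_q/2 = 0, [pq,q] = G_p/2 = 25/2, [qq,p] = F_q - G_p/2 = -25/2, [qq,q] = G_q/2 = 0
Gamma^p_ij = (G*[ij,p] - F*[ij,q])/(EG - F^2), Gamma^q_ij = (E*[ij,q] - F*[ij,p])/(EG - F^2)
Gamma_ppp = 0, Gamma_ppq = 0, Gamma_pqq = -25/26, Gamma_qpp = 0, Gamma_qpq = 8/25, Gamma_qqq = 0
X = (-2, -3), Y = (3, -9/16) at the point

Answer: (nabla_X Y)^p = -3171/416, (nabla_X Y)^q = 171/200


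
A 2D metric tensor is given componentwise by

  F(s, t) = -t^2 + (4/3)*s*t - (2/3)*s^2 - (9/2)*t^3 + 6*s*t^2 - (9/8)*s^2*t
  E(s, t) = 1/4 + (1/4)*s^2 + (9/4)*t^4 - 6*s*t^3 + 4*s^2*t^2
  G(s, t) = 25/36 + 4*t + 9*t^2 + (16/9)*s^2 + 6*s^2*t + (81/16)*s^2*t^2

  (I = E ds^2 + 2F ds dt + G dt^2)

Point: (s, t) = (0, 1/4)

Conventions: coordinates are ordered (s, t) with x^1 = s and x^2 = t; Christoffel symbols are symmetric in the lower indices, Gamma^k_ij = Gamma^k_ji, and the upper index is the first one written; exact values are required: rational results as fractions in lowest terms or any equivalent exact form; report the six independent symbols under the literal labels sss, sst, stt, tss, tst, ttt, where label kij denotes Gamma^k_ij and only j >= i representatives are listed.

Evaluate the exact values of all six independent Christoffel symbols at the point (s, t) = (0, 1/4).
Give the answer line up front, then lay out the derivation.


Answer: Gamma_sss = -3105/83524, Gamma_sst = 5850/20881, Gamma_stt = -90992/20881, Gamma_tss = 187431/668192, Gamma_tst = 1377/83524, Gamma_ttt = 33966/20881

E = 265/1024, F = -17/128, G = 325/144 at the point
E_s = -3/32, E_t = 9/64, F_s = 17/24, F_t = -43/32, G_s = 0, G_t = 17/2
EG - F^2 = 20881/36864;  g^inv = (36864/20881) * [[325/144, 17/128], [17/128, 265/1024]]
first-kind symbols [ij,l] = (1/2)(d_i g_jl + d_j g_il - d_l g_ij): [ss,s] = E_s/2 = -3/64, [ss,t] = F_s - E_t/2 = 245/384, [st,s] = E_t/2 = 9/128, [st,t] = G_s/2 = 0, [tt,s] = F_t - G_s/2 = -43/32, [tt,t] = G_t/2 = 17/4
Gamma^s_ij = (G*[ij,s] - F*[ij,t])/(EG - F^2), Gamma^t_ij = (E*[ij,t] - F*[ij,s])/(EG - F^2)


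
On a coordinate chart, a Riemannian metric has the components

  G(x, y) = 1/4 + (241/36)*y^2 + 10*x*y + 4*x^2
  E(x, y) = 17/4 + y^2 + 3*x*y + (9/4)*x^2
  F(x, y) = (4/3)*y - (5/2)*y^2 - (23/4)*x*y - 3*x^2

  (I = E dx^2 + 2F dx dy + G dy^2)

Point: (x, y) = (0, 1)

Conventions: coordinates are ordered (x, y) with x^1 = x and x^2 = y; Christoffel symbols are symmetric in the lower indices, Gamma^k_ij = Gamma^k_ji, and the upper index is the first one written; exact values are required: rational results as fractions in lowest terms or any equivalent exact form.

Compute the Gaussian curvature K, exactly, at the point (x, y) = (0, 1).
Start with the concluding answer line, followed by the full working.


Answer: K = 14895/912247

E = 21/4, F = -7/6, G = 125/18, EG - F^2 = 2527/72 at the point
E_x = 3, E_y = 2, F_x = -23/4, F_y = -11/3, G_x = 10, G_y = 241/18
E_yy = 2, F_xy = -23/4, G_xx = 8
Brioschi: K = (det M1 - det M2) / (EG - F^2)^2 with the standard first/second-derivative matrices M1, M2.
M1 = [[-E_yy/2 + F_xy - G_xx/2, E_x/2, F_x - E_y/2], [F_y - G_x/2, E, F], [G_y/2, F, G]] = [[-43/4, 3/2, -27/4], [-26/3, 21/4, -7/6], [241/36, -7/6, 125/18]]; det M1 = -74735/576
M2 = [[0, E_y/2, G_x/2], [E_y/2, E, F], [G_x/2, F, G]] = [[0, 1, 5], [1, 21/4, -7/6], [5, -7/6, 125/18]]; det M2 = -5395/36
det M1 - det M2 = 11585/576; K = 11585/576 / (2527/72)^2 = 14895/912247


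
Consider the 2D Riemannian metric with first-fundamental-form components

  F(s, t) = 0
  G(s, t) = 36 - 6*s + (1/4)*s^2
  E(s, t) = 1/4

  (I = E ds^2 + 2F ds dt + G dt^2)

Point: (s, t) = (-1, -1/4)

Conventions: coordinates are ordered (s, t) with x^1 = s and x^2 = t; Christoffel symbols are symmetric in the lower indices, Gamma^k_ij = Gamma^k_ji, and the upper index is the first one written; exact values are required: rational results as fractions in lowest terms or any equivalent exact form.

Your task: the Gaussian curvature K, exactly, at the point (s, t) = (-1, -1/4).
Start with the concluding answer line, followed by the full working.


Answer: K = 0

E = 1/4, F = 0, G = 169/4, EG - F^2 = 169/16 at the point
E_s = 0, E_t = 0, F_s = 0, F_t = 0, G_s = -13/2, G_t = 0
E_tt = 0, F_st = 0, G_ss = 1/2
K follows from Brioschi's formula, (det M1 - det M2)/(EG - F^2)^2.
M1 = [[-E_tt/2 + F_st - G_ss/2, E_s/2, F_s - E_t/2], [F_t - G_s/2, E, F], [G_t/2, F, G]] = [[-1/4, 0, 0], [13/4, 1/4, 0], [0, 0, 169/4]]; det M1 = -169/64
M2 = [[0, E_t/2, G_s/2], [E_t/2, E, F], [G_s/2, F, G]] = [[0, 0, -13/4], [0, 1/4, 0], [-13/4, 0, 169/4]]; det M2 = -169/64
det M1 - det M2 = 0; K = 0 / (169/16)^2 = 0


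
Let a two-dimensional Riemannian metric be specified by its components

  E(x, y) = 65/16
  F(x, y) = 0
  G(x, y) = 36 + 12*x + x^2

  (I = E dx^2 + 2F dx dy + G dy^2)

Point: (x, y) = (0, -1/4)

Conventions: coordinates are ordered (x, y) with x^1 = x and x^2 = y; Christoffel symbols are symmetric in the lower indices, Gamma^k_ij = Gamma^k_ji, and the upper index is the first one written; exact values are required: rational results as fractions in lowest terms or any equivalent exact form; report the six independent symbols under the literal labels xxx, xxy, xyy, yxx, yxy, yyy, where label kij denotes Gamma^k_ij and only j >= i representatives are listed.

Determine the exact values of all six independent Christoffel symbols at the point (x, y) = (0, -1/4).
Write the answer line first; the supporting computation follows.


Answer: Gamma_xxx = 0, Gamma_xxy = 0, Gamma_xyy = -96/65, Gamma_yxx = 0, Gamma_yxy = 1/6, Gamma_yyy = 0

E = 65/16, F = 0, G = 36 at the point
E_x = 0, E_y = 0, F_x = 0, F_y = 0, G_x = 12, G_y = 0
EG - F^2 = 585/4;  g^inv = (4/585) * [[36, 0], [0, 65/16]]
first-kind symbols [ij,l] = (1/2)(d_i g_jl + d_j g_il - d_l g_ij): [xx,x] = E_x/2 = 0, [xx,y] = F_x - E_y/2 = 0, [xy,x] = E_y/2 = 0, [xy,y] = G_x/2 = 6, [yy,x] = F_y - G_x/2 = -6, [yy,y] = G_y/2 = 0
Gamma^x_ij = (G*[ij,x] - F*[ij,y])/(EG - F^2), Gamma^y_ij = (E*[ij,y] - F*[ij,x])/(EG - F^2)


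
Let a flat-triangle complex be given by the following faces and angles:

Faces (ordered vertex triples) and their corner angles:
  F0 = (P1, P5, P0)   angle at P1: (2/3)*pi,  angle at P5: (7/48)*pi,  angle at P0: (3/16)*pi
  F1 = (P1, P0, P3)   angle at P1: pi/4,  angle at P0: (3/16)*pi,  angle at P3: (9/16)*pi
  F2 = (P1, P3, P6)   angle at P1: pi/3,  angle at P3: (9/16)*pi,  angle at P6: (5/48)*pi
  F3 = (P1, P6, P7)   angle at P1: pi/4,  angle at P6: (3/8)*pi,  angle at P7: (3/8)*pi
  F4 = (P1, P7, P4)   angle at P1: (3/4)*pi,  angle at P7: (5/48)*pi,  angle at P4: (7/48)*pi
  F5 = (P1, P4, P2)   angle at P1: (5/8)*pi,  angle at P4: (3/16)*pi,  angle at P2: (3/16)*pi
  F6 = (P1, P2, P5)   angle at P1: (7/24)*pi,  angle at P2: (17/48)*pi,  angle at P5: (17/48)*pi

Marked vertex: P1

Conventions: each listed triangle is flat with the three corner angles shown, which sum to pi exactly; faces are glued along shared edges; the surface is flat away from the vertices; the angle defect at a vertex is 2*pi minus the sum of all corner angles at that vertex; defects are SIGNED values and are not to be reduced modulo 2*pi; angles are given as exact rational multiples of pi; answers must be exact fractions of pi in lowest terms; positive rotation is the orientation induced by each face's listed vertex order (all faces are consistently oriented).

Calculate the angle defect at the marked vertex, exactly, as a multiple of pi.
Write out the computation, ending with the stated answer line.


Sum of corner angles at P1: (19/6)*pi
defect = 2*pi - (19/6)*pi

Answer: defect(P1) = (-7/6)*pi


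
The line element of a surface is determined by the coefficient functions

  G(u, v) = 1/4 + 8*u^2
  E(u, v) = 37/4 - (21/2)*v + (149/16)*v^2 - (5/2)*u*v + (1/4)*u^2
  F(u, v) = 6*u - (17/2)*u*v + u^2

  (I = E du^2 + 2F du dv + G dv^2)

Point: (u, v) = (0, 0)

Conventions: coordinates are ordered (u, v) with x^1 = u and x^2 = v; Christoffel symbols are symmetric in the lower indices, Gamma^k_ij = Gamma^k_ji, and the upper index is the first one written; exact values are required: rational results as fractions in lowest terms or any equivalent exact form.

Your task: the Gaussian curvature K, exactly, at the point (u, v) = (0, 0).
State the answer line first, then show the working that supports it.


Answer: K = -13517/1369

E = 37/4, F = 0, G = 1/4, EG - F^2 = 37/16 at the point
E_u = 0, E_v = -21/2, F_u = 6, F_v = 0, G_u = 0, G_v = 0
E_vv = 149/8, F_uv = -17/2, G_uu = 16
Compute both Brioschi determinants and normalise by (EG - F^2)^2.
M1 = [[-E_vv/2 + F_uv - G_uu/2, E_u/2, F_u - E_v/2], [F_v - G_u/2, E, F], [G_v/2, F, G]] = [[-413/16, 0, 45/4], [0, 37/4, 0], [0, 0, 1/4]]; det M1 = -15281/256
M2 = [[0, E_v/2, G_u/2], [E_v/2, E, F], [G_u/2, F, G]] = [[0, -21/4, 0], [-21/4, 37/4, 0], [0, 0, 1/4]]; det M2 = -441/64
det M1 - det M2 = -13517/256; K = -13517/256 / (37/16)^2 = -13517/1369


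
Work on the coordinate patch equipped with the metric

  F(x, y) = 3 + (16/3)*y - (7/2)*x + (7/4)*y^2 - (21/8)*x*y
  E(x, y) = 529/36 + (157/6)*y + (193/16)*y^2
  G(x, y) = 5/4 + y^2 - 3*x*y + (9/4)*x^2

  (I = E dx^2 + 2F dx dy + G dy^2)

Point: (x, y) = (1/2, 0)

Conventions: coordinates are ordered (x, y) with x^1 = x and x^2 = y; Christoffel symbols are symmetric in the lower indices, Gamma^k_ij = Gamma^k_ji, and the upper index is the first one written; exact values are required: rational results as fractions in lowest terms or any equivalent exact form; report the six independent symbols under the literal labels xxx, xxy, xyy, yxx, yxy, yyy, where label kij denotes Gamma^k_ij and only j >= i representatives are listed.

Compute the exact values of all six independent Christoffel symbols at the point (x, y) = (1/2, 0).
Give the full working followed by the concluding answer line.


E = 529/36, F = 5/4, G = 29/16 at the point
E_x = 0, E_y = 157/6, F_x = -7/2, F_y = 193/48, G_x = 9/4, G_y = -3/2
EG - F^2 = 14441/576;  g^inv = (576/14441) * [[29/16, -5/4], [-5/4, 529/36]]
first-kind symbols [ij,l] = (1/2)(d_i g_jl + d_j g_il - d_l g_ij): [xx,x] = E_x/2 = 0, [xx,y] = F_x - E_y/2 = -199/12, [xy,x] = E_y/2 = 157/12, [xy,y] = G_x/2 = 9/8, [yy,x] = F_y - G_x/2 = 139/48, [yy,y] = G_y/2 = -3/4
Gamma^x_ij = (G*[ij,x] - F*[ij,y])/(EG - F^2), Gamma^y_ij = (E*[ij,y] - F*[ij,x])/(EG - F^2)

Answer: Gamma_xxx = 11940/14441, Gamma_xxy = 12849/14441, Gamma_xyy = 14253/57764, Gamma_yxx = -421084/43323, Gamma_yxy = 102/14441, Gamma_yyy = -8433/14441


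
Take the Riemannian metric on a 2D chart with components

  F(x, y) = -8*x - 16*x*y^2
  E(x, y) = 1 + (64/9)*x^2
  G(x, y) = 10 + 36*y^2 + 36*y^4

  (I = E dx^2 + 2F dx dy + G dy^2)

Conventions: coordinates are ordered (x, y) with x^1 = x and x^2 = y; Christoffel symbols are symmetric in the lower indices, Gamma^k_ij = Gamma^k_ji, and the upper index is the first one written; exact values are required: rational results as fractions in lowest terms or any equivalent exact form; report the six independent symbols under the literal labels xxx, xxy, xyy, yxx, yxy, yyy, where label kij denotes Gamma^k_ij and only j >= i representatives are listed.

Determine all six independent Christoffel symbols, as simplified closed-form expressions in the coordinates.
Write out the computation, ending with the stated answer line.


E = 1 + (64/9)*x^2; F = -8*x - 16*x*y^2; G = 10 + 36*y^2 + 36*y^4
Gamma^k_ij = (1/2) g^{kl} (d_i g_jl + d_j g_il - d_l g_ij), with g^inv = (1/(EG-F^2)) [[G, -F], [-F, E]]
first partials: E_x = (128/9)*x, E_y = 0, F_x = -8 - 16*y^2, F_y = -32*x*y, G_x = 0, G_y = 72*y + 144*y^3
D = EG - F^2 = 10 + 36*y^2 + (64/9)*x^2 + 36*y^4
expanded: Gamma^x_xx = (G E_x - 2F F_x + F E_y)/(2D), Gamma^x_xy = (G E_y - F G_x)/(2D), Gamma^x_yy = (2G F_y - G G_x - F G_y)/(2D), Gamma^y_xx = (2E F_x - E E_y - F E_x)/(2D), Gamma^y_xy = (E G_x - F E_y)/(2D), Gamma^y_yy = (E G_y - 2F F_y + F G_x)/(2D); substitute and cancel common factors

Answer: Gamma_xxx = 32*x/(32*x^2 + 162*y^4 + 162*y^2 + 45), Gamma_xxy = 0, Gamma_xyy = -144*x*y/(32*x^2 + 162*y^4 + 162*y^2 + 45), Gamma_yxx = (-72*y^2 - 36)/(32*x^2 + 162*y^4 + 162*y^2 + 45), Gamma_yxy = 0, Gamma_yyy = (324*y^3 + 162*y)/(32*x^2 + 162*y^4 + 162*y^2 + 45)


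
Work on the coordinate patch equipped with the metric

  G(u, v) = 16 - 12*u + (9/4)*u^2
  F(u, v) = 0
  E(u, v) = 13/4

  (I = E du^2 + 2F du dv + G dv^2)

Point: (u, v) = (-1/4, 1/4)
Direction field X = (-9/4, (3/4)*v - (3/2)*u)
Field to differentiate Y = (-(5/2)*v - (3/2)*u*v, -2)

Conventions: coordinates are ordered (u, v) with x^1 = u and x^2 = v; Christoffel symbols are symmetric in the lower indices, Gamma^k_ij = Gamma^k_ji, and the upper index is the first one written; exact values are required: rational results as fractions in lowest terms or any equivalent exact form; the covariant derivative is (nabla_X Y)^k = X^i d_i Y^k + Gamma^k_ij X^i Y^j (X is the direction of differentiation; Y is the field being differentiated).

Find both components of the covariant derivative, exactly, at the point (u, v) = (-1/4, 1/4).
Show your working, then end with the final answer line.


E = 13/4, F = 0, G = 1225/64 at the point
E_u = 0, E_v = 0, F_u = 0, F_v = 0, G_u = -105/8, G_v = 0
EG - F^2 = 15925/256;  g^inv = (256/15925) * [[1225/64, 0], [0, 13/4]]
first-kind symbols [ij,l] = (1/2)(d_i g_jl + d_j g_il - d_l g_ij): [uu,u] = E_u/2 = 0, [uu,v] = F_u - E_v/2 = 0, [uv,u] = E_v/2 = 0, [uv,v] = G_u/2 = -105/16, [vv,u] = F_v - G_u/2 = 105/16, [vv,v] = G_v/2 = 0
Gamma^u_ij = (G*[ij,u] - F*[ij,v])/(EG - F^2), Gamma^v_ij = (E*[ij,v] - F*[ij,u])/(EG - F^2)
Gamma_uuu = 0, Gamma_uuv = 0, Gamma_uvv = 105/52, Gamma_vuu = 0, Gamma_vuv = -12/35, Gamma_vvv = 0
X = (-9/4, 9/16), Y = (-17/32, -2) at the point

Answer: (nabla_X Y)^u = -4365/1664, (nabla_X Y)^v = -6453/4480


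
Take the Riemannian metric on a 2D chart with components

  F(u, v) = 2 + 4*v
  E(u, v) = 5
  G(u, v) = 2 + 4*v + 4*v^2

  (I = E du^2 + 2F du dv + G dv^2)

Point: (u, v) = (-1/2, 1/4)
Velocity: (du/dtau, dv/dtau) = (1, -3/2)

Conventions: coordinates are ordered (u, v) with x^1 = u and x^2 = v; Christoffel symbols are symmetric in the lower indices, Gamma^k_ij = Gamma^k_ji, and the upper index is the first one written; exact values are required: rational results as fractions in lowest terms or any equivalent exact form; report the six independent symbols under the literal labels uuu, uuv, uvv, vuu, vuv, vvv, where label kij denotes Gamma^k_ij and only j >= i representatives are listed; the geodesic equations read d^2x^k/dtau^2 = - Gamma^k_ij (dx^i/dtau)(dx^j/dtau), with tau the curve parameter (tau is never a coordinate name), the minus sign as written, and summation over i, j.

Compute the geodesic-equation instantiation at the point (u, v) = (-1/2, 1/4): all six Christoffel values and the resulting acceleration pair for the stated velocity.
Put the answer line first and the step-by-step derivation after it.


Answer: Gamma_uuu = 0, Gamma_uuv = 0, Gamma_uvv = 16/29, Gamma_vuu = 0, Gamma_vuv = 0, Gamma_vvv = 12/29; accelerations (d^2u/dtau^2, d^2v/dtau^2) = (-36/29, -27/29)

E = 5, F = 3, G = 13/4 at the point
E_u = 0, E_v = 0, F_u = 0, F_v = 4, G_u = 0, G_v = 6
EG - F^2 = 29/4;  g^inv = (4/29) * [[13/4, -3], [-3, 5]]
first-kind symbols [ij,l] = (1/2)(d_i g_jl + d_j g_il - d_l g_ij): [uu,u] = E_u/2 = 0, [uu,v] = F_u - E_v/2 = 0, [uv,u] = E_v/2 = 0, [uv,v] = G_u/2 = 0, [vv,u] = F_v - G_u/2 = 4, [vv,v] = G_v/2 = 3
Gamma^u_ij = (G*[ij,u] - F*[ij,v])/(EG - F^2), Gamma^v_ij = (E*[ij,v] - F*[ij,u])/(EG - F^2)
Gamma_uuu = 0, Gamma_uuv = 0, Gamma_uvv = 16/29, Gamma_vuu = 0, Gamma_vuv = 0, Gamma_vvv = 12/29
d^2u/dtau^2 = -(Gamma_uuu*(1)^2 + 2*Gamma_uuv*(1)*(-3/2) + Gamma_uvv*(-3/2)^2) = -36/29
d^2v/dtau^2 = -(Gamma_vuu*(1)^2 + 2*Gamma_vuv*(1)*(-3/2) + Gamma_vvv*(-3/2)^2) = -27/29
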